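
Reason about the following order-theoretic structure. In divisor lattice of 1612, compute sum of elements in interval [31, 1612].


Interval [31,1612] in divisors of 1612: [31, 62, 124, 403, 806, 1612]
Sum = 3038


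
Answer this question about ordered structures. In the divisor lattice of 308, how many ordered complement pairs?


Complement pair (a,b): a meet b = bottom, a join b = top.
Here: gcd(a,b)=1 and lcm(a,b)=308, i.e. a*b=308 with a,b coprime.
Pairs found: (1,308), (4,77), (7,44), (11,28), ... (4 more)
Total ordered pairs: 8


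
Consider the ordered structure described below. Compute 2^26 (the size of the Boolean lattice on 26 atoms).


Power set = 2^n.
2^26 = 67108864


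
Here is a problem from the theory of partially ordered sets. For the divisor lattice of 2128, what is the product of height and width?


Height = length of longest chain minus 1; width = size of largest antichain.
A maximum chain: 1 | 19 | 133 | 266 | 532 | 1064 | 2128  (height 6).
A maximum antichain: {4, 14, 38, 133}  (width 4).
Product = 6 * 4 = 24


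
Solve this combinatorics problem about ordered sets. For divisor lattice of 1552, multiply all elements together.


Divisors of 1552: [1, 2, 4, 8, 16, 97, 194, 388, 776, 1552]
Product = n^(d(n)/2) = 1552^(10/2)
Product = 9004478897324032


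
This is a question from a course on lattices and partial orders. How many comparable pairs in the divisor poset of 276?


A comparable pair {a,b} has a < b or b < a in the order.
Count unordered pairs where one element is strictly below the other.
Examples: {1,2}, {1,3}, {1,4}, {1,6}, ...
Total comparable pairs: 42


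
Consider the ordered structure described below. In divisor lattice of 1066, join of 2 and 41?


In a divisor lattice, join = lcm (least common multiple).
gcd(2,41) = 1
lcm(2,41) = 2*41/gcd = 82/1 = 82


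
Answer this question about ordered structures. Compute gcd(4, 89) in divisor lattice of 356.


In a divisor lattice, meet = gcd (greatest common divisor).
By Euclidean algorithm or factoring: gcd(4,89) = 1


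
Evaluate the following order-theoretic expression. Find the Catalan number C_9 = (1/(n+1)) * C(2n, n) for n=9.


C(n) = C(2n, n) / (n+1).
C(18, 9) = 48620
C(9) = 48620 / 10 = 4862


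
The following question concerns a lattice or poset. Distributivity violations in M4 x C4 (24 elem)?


Distributive law: a ^ (b v c) = (a ^ b) v (a ^ c).
Check all 24^3 = 13824 ordered triples (a,b,c).
  e.g. a=(a1,0), b=(a2,0), c=(a3,0): lhs=(a1,0) != rhs=(0,0)
  e.g. a=(a1,0), b=(a2,0), c=(a3,1): lhs=(a1,0) != rhs=(0,0)
Total violating triples: 1536


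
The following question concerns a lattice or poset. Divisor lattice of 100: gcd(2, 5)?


Meet=gcd.
gcd(2,5)=1


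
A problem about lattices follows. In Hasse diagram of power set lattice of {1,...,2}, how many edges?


A cover relation a -< b holds when a < b with no c strictly between.
Cover relations:
  {} -< {1}
  {} -< {2}
  {1} -< {1,2}
  {2} -< {1,2}
Total: 4


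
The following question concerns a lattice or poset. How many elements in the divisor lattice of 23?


Divisors of 23: [1, 23]
Count: 2


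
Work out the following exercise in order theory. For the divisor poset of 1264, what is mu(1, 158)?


In a divisor lattice, mu(a,b) = mu(b/a) where mu is the classical Mobius function.
b/a = 158/1 = 158
Prime factorization of 158: primes [2, 79]
158 is squarefree with 2 prime factor(s), so mu(158) = (-1)^2 = 1


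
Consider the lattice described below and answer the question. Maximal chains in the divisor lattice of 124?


A maximal chain goes from the minimum element to a maximal element via cover relations.
Counting all min-to-max paths in the cover graph.
Total maximal chains: 3


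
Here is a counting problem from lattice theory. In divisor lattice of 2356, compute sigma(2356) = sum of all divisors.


sigma(n) = sum of divisors.
Divisors of 2356: [1, 2, 4, 19, 31, 38, 62, 76, 124, 589, 1178, 2356]
Sum = 4480


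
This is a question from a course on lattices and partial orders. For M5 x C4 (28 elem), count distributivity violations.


Distributive law: a ^ (b v c) = (a ^ b) v (a ^ c).
Check all 28^3 = 21952 ordered triples (a,b,c).
  e.g. a=(a1,0), b=(a2,0), c=(a3,0): lhs=(a1,0) != rhs=(0,0)
  e.g. a=(a1,0), b=(a2,0), c=(a3,1): lhs=(a1,0) != rhs=(0,0)
Total violating triples: 3840


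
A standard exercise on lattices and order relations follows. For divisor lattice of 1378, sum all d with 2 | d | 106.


Interval [2,106] in divisors of 1378: [2, 106]
Sum = 108


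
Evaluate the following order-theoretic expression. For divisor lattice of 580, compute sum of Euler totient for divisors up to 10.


Divisors of 580 up to 10: [1, 2, 4, 5, 10]
phi values: [1, 1, 2, 4, 4]
Sum = 12


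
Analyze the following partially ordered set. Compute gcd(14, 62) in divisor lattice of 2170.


In a divisor lattice, meet = gcd (greatest common divisor).
By Euclidean algorithm or factoring: gcd(14,62) = 2


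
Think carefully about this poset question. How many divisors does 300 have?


Divisors of 300: [1, 2, 3, 4, 5, 6, 10, 12, 15, 20, 25, 30, 50, 60, 75, 100, 150, 300]
Count: 18


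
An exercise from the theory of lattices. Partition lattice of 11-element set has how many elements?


B(n) = number of set partitions of an n-element set.
B(n) satisfies the recurrence: B(n+1) = sum_k C(n,k)*B(k).
B(11) = 678570


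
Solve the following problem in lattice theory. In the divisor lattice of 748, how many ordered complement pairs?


Complement pair (a,b): a meet b = bottom, a join b = top.
Here: gcd(a,b)=1 and lcm(a,b)=748, i.e. a*b=748 with a,b coprime.
Pairs found: (1,748), (4,187), (11,68), (17,44), ... (4 more)
Total ordered pairs: 8


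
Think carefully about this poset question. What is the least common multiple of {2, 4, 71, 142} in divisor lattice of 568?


In a divisor lattice, join = lcm (least common multiple).
Compute lcm iteratively: start with first element, then lcm(current, next).
Elements: [2, 4, 71, 142]
lcm(2,4) = 4
lcm(4,71) = 284
lcm(284,142) = 284
Final lcm = 284


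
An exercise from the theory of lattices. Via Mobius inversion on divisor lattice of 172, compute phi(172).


phi(n) = n * prod_{p|n} (1 - 1/p).
Prime divisors of 172: [2, 43]
phi(172) = 172 * (1 - 1/2) * (1 - 1/43)
phi(172) = 84


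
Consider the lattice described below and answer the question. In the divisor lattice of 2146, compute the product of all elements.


Divisors of 2146: [1, 2, 29, 37, 58, 74, 1073, 2146]
Product = n^(d(n)/2) = 2146^(8/2)
Product = 21208935459856


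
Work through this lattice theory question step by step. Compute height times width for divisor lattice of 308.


Height = length of longest chain minus 1; width = size of largest antichain.
A maximum chain: 1 | 11 | 77 | 154 | 308  (height 4).
A maximum antichain: {4, 14, 22, 77}  (width 4).
Product = 4 * 4 = 16


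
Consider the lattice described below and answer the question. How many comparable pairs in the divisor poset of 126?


A comparable pair {a,b} has a < b or b < a in the order.
Count unordered pairs where one element is strictly below the other.
Examples: {1,2}, {1,3}, {1,6}, {1,7}, ...
Total comparable pairs: 42


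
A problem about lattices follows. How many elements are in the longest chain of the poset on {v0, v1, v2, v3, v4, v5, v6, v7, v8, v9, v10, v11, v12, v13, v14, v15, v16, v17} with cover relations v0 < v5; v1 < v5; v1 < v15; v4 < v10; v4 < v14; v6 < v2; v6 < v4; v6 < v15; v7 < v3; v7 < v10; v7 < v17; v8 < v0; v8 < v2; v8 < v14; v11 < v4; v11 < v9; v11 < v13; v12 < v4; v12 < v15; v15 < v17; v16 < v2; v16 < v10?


A chain is a totally ordered subset; we count the number of elements in a maximum chain.
Compute, for each element x, the size of the longest chain ending at x:
  v1: 1
  v6: 1
  v7: 1
  v8: 1
  v11: 1
  v12: 1
  ...
A maximum chain: v8 < v0 < v5
Number of elements in the longest chain: 3


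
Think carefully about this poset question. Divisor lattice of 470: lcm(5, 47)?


Join=lcm.
gcd(5,47)=1
lcm=235


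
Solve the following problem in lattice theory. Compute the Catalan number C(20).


C(n) = C(2n, n) / (n+1).
C(40, 20) = 137846528820
C(20) = 137846528820 / 21 = 6564120420


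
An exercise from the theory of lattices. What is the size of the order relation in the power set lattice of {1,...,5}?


The order relation is {(a,b) : a <= b}, reflexive so it includes (a,a).
Examples: ({},{}), ({},{1,2}), ({},{1,2,3}), ({},{1,2,3,4}), ({},{1,2,3,4,5}), ...
Total ordered pairs: 243


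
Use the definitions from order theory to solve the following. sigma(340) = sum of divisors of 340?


sigma(n) = sum of divisors.
Divisors of 340: [1, 2, 4, 5, 10, 17, 20, 34, 68, 85, 170, 340]
Sum = 756


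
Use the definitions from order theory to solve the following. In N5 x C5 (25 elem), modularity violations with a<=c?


Modular law: if a <= c then a v (b ^ c) = (a v b) ^ c.
Check all triples (a,b,c) with a <= c among 25 elements.
  e.g. a=(a,0), b=(c,0), c=(b,0): lhs=(a,0) != rhs=(b,0)
  e.g. a=(a,0), b=(c,1), c=(b,0): lhs=(a,0) != rhs=(b,0)
Total violating triples: 75


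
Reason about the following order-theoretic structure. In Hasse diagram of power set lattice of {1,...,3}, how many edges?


A cover relation a -< b holds when a < b with no c strictly between.
Cover relations:
  {} -< {1}
  {} -< {2}
  {} -< {3}
  {1} -< {1,2}
  {1} -< {1,3}
  {2} -< {1,2}
  {2} -< {2,3}
  {3} -< {1,3}
  ...4 more
Total: 12


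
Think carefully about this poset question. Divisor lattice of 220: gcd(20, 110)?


Meet=gcd.
gcd(20,110)=10


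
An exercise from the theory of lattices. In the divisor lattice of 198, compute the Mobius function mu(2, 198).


In a divisor lattice, mu(a,b) = mu(b/a) where mu is the classical Mobius function.
b/a = 198/2 = 99
Prime factorization of 99: primes [3, 11]
99 is not squarefree, so mu(99) = 0


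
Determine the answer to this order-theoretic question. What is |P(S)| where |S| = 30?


Power set = 2^n.
2^30 = 1073741824


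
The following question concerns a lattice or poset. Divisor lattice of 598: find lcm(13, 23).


In a divisor lattice, join = lcm (least common multiple).
gcd(13,23) = 1
lcm(13,23) = 13*23/gcd = 299/1 = 299


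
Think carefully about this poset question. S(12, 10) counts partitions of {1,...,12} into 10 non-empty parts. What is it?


S(n,k) = k*S(n-1,k) + S(n-1,k-1).
S(11,10) = 55, S(11,9) = 1155
S(12,10) = 10*55 + 1155 = 550 + 1155
S(12,10) = 1705


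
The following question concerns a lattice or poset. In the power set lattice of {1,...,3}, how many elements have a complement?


An element a is complemented if some b has a meet b = bottom, a join b = top.
every subset A has complement S\A, so all elements are complemented.
Complemented elements: {}, {1}, {2}, {3}, {1,2}, {1,3}, ... (2 more)
Count: 8


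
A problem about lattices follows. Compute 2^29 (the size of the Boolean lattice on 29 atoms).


Power set = 2^n.
2^29 = 536870912


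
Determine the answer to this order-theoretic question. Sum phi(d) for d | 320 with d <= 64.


Divisors of 320 up to 64: [1, 2, 4, 5, 8, 10, 16, 20, 32, 40, 64]
phi values: [1, 1, 2, 4, 4, 4, 8, 8, 16, 16, 32]
Sum = 96


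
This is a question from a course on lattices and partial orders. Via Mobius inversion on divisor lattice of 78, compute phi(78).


phi(n) = n * prod_{p|n} (1 - 1/p).
Prime divisors of 78: [2, 3, 13]
phi(78) = 78 * (1 - 1/2) * (1 - 1/3) * (1 - 1/13)
phi(78) = 24


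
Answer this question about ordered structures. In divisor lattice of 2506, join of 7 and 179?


In a divisor lattice, join = lcm (least common multiple).
gcd(7,179) = 1
lcm(7,179) = 7*179/gcd = 1253/1 = 1253


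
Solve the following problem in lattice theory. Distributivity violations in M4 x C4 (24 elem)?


Distributive law: a ^ (b v c) = (a ^ b) v (a ^ c).
Check all 24^3 = 13824 ordered triples (a,b,c).
  e.g. a=(a1,0), b=(a2,0), c=(a3,0): lhs=(a1,0) != rhs=(0,0)
  e.g. a=(a1,0), b=(a2,0), c=(a3,1): lhs=(a1,0) != rhs=(0,0)
Total violating triples: 1536


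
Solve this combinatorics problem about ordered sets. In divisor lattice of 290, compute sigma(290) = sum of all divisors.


sigma(n) = sum of divisors.
Divisors of 290: [1, 2, 5, 10, 29, 58, 145, 290]
Sum = 540


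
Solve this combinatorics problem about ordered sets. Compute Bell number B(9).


B(n) = number of set partitions of an n-element set.
B(n) satisfies the recurrence: B(n+1) = sum_k C(n,k)*B(k).
B(9) = 21147


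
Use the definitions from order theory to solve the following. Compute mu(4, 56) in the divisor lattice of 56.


In a divisor lattice, mu(a,b) = mu(b/a) where mu is the classical Mobius function.
b/a = 56/4 = 14
Prime factorization of 14: primes [2, 7]
14 is squarefree with 2 prime factor(s), so mu(14) = (-1)^2 = 1


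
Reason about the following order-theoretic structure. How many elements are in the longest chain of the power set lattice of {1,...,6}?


A chain is a totally ordered subset; we count the number of elements in a maximum chain.
Compute, for each element x, the size of the longest chain ending at x:
  {}: 1
  {1}: 2
  {2}: 2
  {3}: 2
  {4}: 2
  {5}: 2
  ...
A maximum chain: {} < {1} < {1,2} < {1,2,3} < {1,2,3,4} < {1,2,3,4,5} < {1,2,3,4,5,6}
Number of elements in the longest chain: 7


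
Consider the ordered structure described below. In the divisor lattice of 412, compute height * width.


Height = length of longest chain minus 1; width = size of largest antichain.
A maximum chain: 1 | 103 | 206 | 412  (height 3).
A maximum antichain: {2, 103}  (width 2).
Product = 3 * 2 = 6


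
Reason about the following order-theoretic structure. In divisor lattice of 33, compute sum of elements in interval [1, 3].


Interval [1,3] in divisors of 33: [1, 3]
Sum = 4


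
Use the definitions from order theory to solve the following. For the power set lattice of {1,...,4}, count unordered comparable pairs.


A comparable pair {a,b} has a < b or b < a in the order.
Count unordered pairs where one element is strictly below the other.
Examples: {{},{1}}, {{},{2}}, {{},{3}}, {{},{4}}, ...
Total comparable pairs: 65


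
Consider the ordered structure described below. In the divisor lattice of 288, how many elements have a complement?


An element a is complemented if some b has a meet b = bottom, a join b = top.
a is complemented iff gcd(a, n/a)=1, i.e. a is a unitary divisor of 288.
Complemented elements: 1, 9, 32, 288
Count: 4


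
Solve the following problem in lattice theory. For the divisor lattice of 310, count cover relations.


A cover relation a -< b holds when a < b with no c strictly between.
Cover relations:
  1 -< 2
  1 -< 5
  1 -< 31
  2 -< 10
  2 -< 62
  5 -< 10
  5 -< 155
  10 -< 310
  ...4 more
Total: 12


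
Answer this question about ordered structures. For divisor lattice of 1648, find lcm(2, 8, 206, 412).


In a divisor lattice, join = lcm (least common multiple).
Compute lcm iteratively: start with first element, then lcm(current, next).
Elements: [2, 8, 206, 412]
lcm(2,8) = 8
lcm(8,206) = 824
lcm(824,412) = 824
Final lcm = 824


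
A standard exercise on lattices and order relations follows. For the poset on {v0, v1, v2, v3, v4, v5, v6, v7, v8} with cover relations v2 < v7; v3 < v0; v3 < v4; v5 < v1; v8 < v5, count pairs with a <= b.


The order relation is {(a,b) : a <= b}, reflexive so it includes (a,a).
Examples: (v0,v0), (v1,v1), (v2,v2), (v2,v7), (v3,v0), ...
Total ordered pairs: 15


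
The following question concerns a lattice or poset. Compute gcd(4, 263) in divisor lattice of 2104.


In a divisor lattice, meet = gcd (greatest common divisor).
By Euclidean algorithm or factoring: gcd(4,263) = 1


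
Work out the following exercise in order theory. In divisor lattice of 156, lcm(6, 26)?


Join=lcm.
gcd(6,26)=2
lcm=78


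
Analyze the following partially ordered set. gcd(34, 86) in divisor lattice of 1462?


Meet=gcd.
gcd(34,86)=2


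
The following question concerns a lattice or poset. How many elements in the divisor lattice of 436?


Divisors of 436: [1, 2, 4, 109, 218, 436]
Count: 6


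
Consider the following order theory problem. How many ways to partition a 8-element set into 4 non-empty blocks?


S(n,k) = k*S(n-1,k) + S(n-1,k-1).
S(7,4) = 350, S(7,3) = 301
S(8,4) = 4*350 + 301 = 1400 + 301
S(8,4) = 1701


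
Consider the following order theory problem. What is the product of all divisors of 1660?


Divisors of 1660: [1, 2, 4, 5, 10, 20, 83, 166, 332, 415, 830, 1660]
Product = n^(d(n)/2) = 1660^(12/2)
Product = 20924183895616000000


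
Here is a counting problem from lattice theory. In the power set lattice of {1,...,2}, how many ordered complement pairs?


Complement pair (a,b): a meet b = bottom, a join b = top.
Here: A intersect B = {} and A union B = {1,...,2}.
Pairs found: ({},{1,2}), ({1},{2}), ({2},{1}), ({1,2},{})
Total ordered pairs: 4


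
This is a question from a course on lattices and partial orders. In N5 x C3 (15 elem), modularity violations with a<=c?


Modular law: if a <= c then a v (b ^ c) = (a v b) ^ c.
Check all triples (a,b,c) with a <= c among 15 elements.
  e.g. a=(a,0), b=(c,0), c=(b,0): lhs=(a,0) != rhs=(b,0)
  e.g. a=(a,0), b=(c,1), c=(b,0): lhs=(a,0) != rhs=(b,0)
Total violating triples: 18


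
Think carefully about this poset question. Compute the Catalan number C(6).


C(n) = C(2n, n) / (n+1).
C(12, 6) = 924
C(6) = 924 / 7 = 132


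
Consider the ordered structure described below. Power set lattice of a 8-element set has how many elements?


Power set = 2^n.
2^8 = 256


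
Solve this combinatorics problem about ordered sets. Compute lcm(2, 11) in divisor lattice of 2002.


In a divisor lattice, join = lcm (least common multiple).
gcd(2,11) = 1
lcm(2,11) = 2*11/gcd = 22/1 = 22


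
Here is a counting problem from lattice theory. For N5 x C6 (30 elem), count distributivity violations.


Distributive law: a ^ (b v c) = (a ^ b) v (a ^ c).
Check all 30^3 = 27000 ordered triples (a,b,c).
  e.g. a=(b,0), b=(a,0), c=(c,0): lhs=(b,0) != rhs=(a,0)
  e.g. a=(b,0), b=(a,0), c=(c,1): lhs=(b,0) != rhs=(a,0)
Total violating triples: 432


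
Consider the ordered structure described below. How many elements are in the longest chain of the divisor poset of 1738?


A chain is a totally ordered subset; we count the number of elements in a maximum chain.
Compute, for each element x, the size of the longest chain ending at x:
  1: 1
  2: 2
  11: 2
  79: 2
  22: 3
  158: 3
  ...
A maximum chain: 1 < 2 < 22 < 1738
Number of elements in the longest chain: 4


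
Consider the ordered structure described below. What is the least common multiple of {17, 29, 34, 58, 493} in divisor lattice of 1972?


In a divisor lattice, join = lcm (least common multiple).
Compute lcm iteratively: start with first element, then lcm(current, next).
Elements: [17, 29, 34, 58, 493]
lcm(17,29) = 493
lcm(493,34) = 986
lcm(986,58) = 986
lcm(986,493) = 986
Final lcm = 986


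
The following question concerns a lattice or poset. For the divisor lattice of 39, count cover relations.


A cover relation a -< b holds when a < b with no c strictly between.
Cover relations:
  1 -< 3
  1 -< 13
  3 -< 39
  13 -< 39
Total: 4


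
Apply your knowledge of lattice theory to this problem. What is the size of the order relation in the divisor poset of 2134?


The order relation is {(a,b) : a <= b}, reflexive so it includes (a,a).
Examples: (1,1), (1,1067), (1,11), (1,194), (1,2), ...
Total ordered pairs: 27


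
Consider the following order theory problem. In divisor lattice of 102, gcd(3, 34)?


Meet=gcd.
gcd(3,34)=1


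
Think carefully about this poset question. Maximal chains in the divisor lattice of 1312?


A maximal chain goes from the minimum element to a maximal element via cover relations.
Counting all min-to-max paths in the cover graph.
Total maximal chains: 6


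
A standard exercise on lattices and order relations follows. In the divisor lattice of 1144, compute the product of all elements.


Divisors of 1144: [1, 2, 4, 8, 11, 13, 22, 26, 44, 52, 88, 104, 143, 286, 572, 1144]
Product = n^(d(n)/2) = 1144^(16/2)
Product = 2933649302161070453948416


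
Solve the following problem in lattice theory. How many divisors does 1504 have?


Divisors of 1504: [1, 2, 4, 8, 16, 32, 47, 94, 188, 376, 752, 1504]
Count: 12


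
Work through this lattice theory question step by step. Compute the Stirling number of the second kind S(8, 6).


S(n,k) = k*S(n-1,k) + S(n-1,k-1).
S(7,6) = 21, S(7,5) = 140
S(8,6) = 6*21 + 140 = 126 + 140
S(8,6) = 266


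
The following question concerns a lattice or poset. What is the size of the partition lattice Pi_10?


B(n) = number of set partitions of an n-element set.
B(n) satisfies the recurrence: B(n+1) = sum_k C(n,k)*B(k).
B(10) = 115975


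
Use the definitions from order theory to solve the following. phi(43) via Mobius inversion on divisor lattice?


phi(n) = n * prod_{p|n} (1 - 1/p).
Prime divisors of 43: [43]
phi(43) = 43 * (1 - 1/43)
phi(43) = 42


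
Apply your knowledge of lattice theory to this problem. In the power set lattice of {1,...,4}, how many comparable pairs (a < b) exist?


A comparable pair {a,b} has a < b or b < a in the order.
Count unordered pairs where one element is strictly below the other.
Examples: {{},{1}}, {{},{2}}, {{},{3}}, {{},{4}}, ...
Total comparable pairs: 65


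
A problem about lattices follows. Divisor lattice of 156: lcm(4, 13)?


Join=lcm.
gcd(4,13)=1
lcm=52


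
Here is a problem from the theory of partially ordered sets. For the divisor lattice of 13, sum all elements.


sigma(n) = sum of divisors.
Divisors of 13: [1, 13]
Sum = 14


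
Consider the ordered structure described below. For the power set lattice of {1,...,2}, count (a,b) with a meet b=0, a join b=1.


Complement pair (a,b): a meet b = bottom, a join b = top.
Here: A intersect B = {} and A union B = {1,...,2}.
Pairs found: ({},{1,2}), ({1},{2}), ({2},{1}), ({1,2},{})
Total ordered pairs: 4


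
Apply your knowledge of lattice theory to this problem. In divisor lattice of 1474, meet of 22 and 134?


In a divisor lattice, meet = gcd (greatest common divisor).
By Euclidean algorithm or factoring: gcd(22,134) = 2


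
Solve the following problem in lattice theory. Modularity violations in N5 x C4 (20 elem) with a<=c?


Modular law: if a <= c then a v (b ^ c) = (a v b) ^ c.
Check all triples (a,b,c) with a <= c among 20 elements.
  e.g. a=(a,0), b=(c,0), c=(b,0): lhs=(a,0) != rhs=(b,0)
  e.g. a=(a,0), b=(c,1), c=(b,0): lhs=(a,0) != rhs=(b,0)
Total violating triples: 40


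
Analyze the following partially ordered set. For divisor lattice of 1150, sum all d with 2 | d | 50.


Interval [2,50] in divisors of 1150: [2, 10, 50]
Sum = 62


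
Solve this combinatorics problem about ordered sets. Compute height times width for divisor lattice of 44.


Height = length of longest chain minus 1; width = size of largest antichain.
A maximum chain: 1 | 11 | 22 | 44  (height 3).
A maximum antichain: {2, 11}  (width 2).
Product = 3 * 2 = 6


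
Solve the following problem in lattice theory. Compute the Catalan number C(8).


C(n) = C(2n, n) / (n+1).
C(16, 8) = 12870
C(8) = 12870 / 9 = 1430


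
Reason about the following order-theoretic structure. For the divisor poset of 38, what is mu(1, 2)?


In a divisor lattice, mu(a,b) = mu(b/a) where mu is the classical Mobius function.
b/a = 2/1 = 2
Prime factorization of 2: primes [2]
2 is squarefree with 1 prime factor(s), so mu(2) = (-1)^1 = -1


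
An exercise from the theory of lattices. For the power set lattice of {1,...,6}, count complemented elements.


An element a is complemented if some b has a meet b = bottom, a join b = top.
every subset A has complement S\A, so all elements are complemented.
Complemented elements: {}, {1}, {2}, {3}, {4}, {5}, ... (58 more)
Count: 64


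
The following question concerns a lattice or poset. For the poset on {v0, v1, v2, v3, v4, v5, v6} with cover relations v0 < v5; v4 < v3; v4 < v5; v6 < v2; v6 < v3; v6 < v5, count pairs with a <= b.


The order relation is {(a,b) : a <= b}, reflexive so it includes (a,a).
Examples: (v0,v0), (v0,v5), (v1,v1), (v2,v2), (v3,v3), ...
Total ordered pairs: 13


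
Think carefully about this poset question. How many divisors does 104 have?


Divisors of 104: [1, 2, 4, 8, 13, 26, 52, 104]
Count: 8


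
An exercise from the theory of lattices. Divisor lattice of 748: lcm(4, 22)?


Join=lcm.
gcd(4,22)=2
lcm=44


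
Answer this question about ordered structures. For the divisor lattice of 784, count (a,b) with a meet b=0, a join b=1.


Complement pair (a,b): a meet b = bottom, a join b = top.
Here: gcd(a,b)=1 and lcm(a,b)=784, i.e. a*b=784 with a,b coprime.
Pairs found: (1,784), (16,49), (49,16), (784,1)
Total ordered pairs: 4


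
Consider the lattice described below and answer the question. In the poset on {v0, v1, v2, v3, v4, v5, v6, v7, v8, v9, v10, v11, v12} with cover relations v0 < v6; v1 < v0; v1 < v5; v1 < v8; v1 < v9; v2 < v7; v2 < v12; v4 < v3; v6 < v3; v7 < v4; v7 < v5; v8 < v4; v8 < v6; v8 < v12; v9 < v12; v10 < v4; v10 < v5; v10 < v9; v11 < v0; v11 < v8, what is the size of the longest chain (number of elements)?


A chain is a totally ordered subset; we count the number of elements in a maximum chain.
Compute, for each element x, the size of the longest chain ending at x:
  v1: 1
  v2: 1
  v10: 1
  v11: 1
  v7: 2
  v0: 2
  ...
A maximum chain: v2 < v7 < v4 < v3
Number of elements in the longest chain: 4


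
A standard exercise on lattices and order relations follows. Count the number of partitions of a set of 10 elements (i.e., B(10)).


B(n) = number of set partitions of an n-element set.
B(n) satisfies the recurrence: B(n+1) = sum_k C(n,k)*B(k).
B(10) = 115975


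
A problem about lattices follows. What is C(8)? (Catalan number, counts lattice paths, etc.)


C(n) = C(2n, n) / (n+1).
C(16, 8) = 12870
C(8) = 12870 / 9 = 1430


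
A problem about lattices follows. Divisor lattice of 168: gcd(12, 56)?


Meet=gcd.
gcd(12,56)=4


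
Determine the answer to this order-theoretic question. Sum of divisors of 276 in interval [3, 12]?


Interval [3,12] in divisors of 276: [3, 6, 12]
Sum = 21


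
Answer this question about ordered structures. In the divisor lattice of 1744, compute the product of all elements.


Divisors of 1744: [1, 2, 4, 8, 16, 109, 218, 436, 872, 1744]
Product = n^(d(n)/2) = 1744^(10/2)
Product = 16133641521332224


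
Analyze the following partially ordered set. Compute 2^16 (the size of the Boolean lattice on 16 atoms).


Power set = 2^n.
2^16 = 65536


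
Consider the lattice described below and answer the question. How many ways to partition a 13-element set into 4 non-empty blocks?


S(n,k) = k*S(n-1,k) + S(n-1,k-1).
S(12,4) = 611501, S(12,3) = 86526
S(13,4) = 4*611501 + 86526 = 2446004 + 86526
S(13,4) = 2532530


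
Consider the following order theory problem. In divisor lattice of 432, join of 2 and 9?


In a divisor lattice, join = lcm (least common multiple).
gcd(2,9) = 1
lcm(2,9) = 2*9/gcd = 18/1 = 18


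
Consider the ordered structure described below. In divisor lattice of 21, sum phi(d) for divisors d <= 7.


Divisors of 21 up to 7: [1, 3, 7]
phi values: [1, 2, 6]
Sum = 9


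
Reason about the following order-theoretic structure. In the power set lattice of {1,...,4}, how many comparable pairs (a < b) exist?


A comparable pair {a,b} has a < b or b < a in the order.
Count unordered pairs where one element is strictly below the other.
Examples: {{},{1}}, {{},{2}}, {{},{3}}, {{},{4}}, ...
Total comparable pairs: 65


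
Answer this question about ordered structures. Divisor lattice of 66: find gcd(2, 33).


In a divisor lattice, meet = gcd (greatest common divisor).
By Euclidean algorithm or factoring: gcd(2,33) = 1


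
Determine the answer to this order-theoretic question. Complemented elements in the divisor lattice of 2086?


An element a is complemented if some b has a meet b = bottom, a join b = top.
a is complemented iff gcd(a, n/a)=1, i.e. a is a unitary divisor of 2086.
Complemented elements: 1, 2, 7, 14, 149, 298, ... (2 more)
Count: 8


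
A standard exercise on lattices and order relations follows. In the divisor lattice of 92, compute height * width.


Height = length of longest chain minus 1; width = size of largest antichain.
A maximum chain: 1 | 23 | 46 | 92  (height 3).
A maximum antichain: {2, 23}  (width 2).
Product = 3 * 2 = 6


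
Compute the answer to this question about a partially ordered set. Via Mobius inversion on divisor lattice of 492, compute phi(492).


phi(n) = n * prod_{p|n} (1 - 1/p).
Prime divisors of 492: [2, 3, 41]
phi(492) = 492 * (1 - 1/2) * (1 - 1/3) * (1 - 1/41)
phi(492) = 160


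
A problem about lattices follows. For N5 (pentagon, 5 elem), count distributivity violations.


Distributive law: a ^ (b v c) = (a ^ b) v (a ^ c).
Check all 5^3 = 125 ordered triples (a,b,c).
  e.g. a=b, b=a, c=c: lhs=b != rhs=a
  e.g. a=b, b=c, c=a: lhs=b != rhs=a
Total violating triples: 2


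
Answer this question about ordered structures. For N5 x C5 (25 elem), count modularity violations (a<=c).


Modular law: if a <= c then a v (b ^ c) = (a v b) ^ c.
Check all triples (a,b,c) with a <= c among 25 elements.
  e.g. a=(a,0), b=(c,0), c=(b,0): lhs=(a,0) != rhs=(b,0)
  e.g. a=(a,0), b=(c,1), c=(b,0): lhs=(a,0) != rhs=(b,0)
Total violating triples: 75


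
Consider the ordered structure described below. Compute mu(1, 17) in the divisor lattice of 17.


In a divisor lattice, mu(a,b) = mu(b/a) where mu is the classical Mobius function.
b/a = 17/1 = 17
Prime factorization of 17: primes [17]
17 is squarefree with 1 prime factor(s), so mu(17) = (-1)^1 = -1


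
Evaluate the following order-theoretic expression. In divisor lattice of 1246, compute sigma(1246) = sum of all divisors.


sigma(n) = sum of divisors.
Divisors of 1246: [1, 2, 7, 14, 89, 178, 623, 1246]
Sum = 2160


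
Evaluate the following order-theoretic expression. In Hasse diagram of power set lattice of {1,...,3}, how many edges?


A cover relation a -< b holds when a < b with no c strictly between.
Cover relations:
  {} -< {1}
  {} -< {2}
  {} -< {3}
  {1} -< {1,2}
  {1} -< {1,3}
  {2} -< {1,2}
  {2} -< {2,3}
  {3} -< {1,3}
  ...4 more
Total: 12


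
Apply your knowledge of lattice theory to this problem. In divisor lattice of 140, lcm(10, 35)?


Join=lcm.
gcd(10,35)=5
lcm=70


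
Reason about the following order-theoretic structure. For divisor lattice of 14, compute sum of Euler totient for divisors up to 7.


Divisors of 14 up to 7: [1, 2, 7]
phi values: [1, 1, 6]
Sum = 8


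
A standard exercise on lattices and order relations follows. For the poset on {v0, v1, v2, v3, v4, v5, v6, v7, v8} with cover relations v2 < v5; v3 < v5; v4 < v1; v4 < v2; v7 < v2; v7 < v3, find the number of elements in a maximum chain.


A chain is a totally ordered subset; we count the number of elements in a maximum chain.
Compute, for each element x, the size of the longest chain ending at x:
  v0: 1
  v4: 1
  v6: 1
  v7: 1
  v8: 1
  v1: 2
  ...
A maximum chain: v4 < v2 < v5
Number of elements in the longest chain: 3


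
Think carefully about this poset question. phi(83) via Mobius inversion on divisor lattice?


phi(n) = n * prod_{p|n} (1 - 1/p).
Prime divisors of 83: [83]
phi(83) = 83 * (1 - 1/83)
phi(83) = 82


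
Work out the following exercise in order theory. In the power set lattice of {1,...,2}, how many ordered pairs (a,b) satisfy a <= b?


The order relation is {(a,b) : a <= b}, reflexive so it includes (a,a).
Examples: ({},{}), ({},{1,2}), ({},{1}), ({},{2}), ({1,2},{1,2}), ...
Total ordered pairs: 9


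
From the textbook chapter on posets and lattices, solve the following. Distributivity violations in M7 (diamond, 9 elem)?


Distributive law: a ^ (b v c) = (a ^ b) v (a ^ c).
Check all 9^3 = 729 ordered triples (a,b,c).
  e.g. a=a1, b=a2, c=a3: lhs=a1 != rhs=0
  e.g. a=a1, b=a2, c=a4: lhs=a1 != rhs=0
Total violating triples: 210


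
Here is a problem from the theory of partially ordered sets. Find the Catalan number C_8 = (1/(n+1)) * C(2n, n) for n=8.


C(n) = C(2n, n) / (n+1).
C(16, 8) = 12870
C(8) = 12870 / 9 = 1430


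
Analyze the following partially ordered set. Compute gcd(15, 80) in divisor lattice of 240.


In a divisor lattice, meet = gcd (greatest common divisor).
By Euclidean algorithm or factoring: gcd(15,80) = 5


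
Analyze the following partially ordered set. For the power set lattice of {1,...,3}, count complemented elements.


An element a is complemented if some b has a meet b = bottom, a join b = top.
every subset A has complement S\A, so all elements are complemented.
Complemented elements: {}, {1}, {2}, {3}, {1,2}, {1,3}, ... (2 more)
Count: 8


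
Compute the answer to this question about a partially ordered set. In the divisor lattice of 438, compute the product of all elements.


Divisors of 438: [1, 2, 3, 6, 73, 146, 219, 438]
Product = n^(d(n)/2) = 438^(8/2)
Product = 36804120336


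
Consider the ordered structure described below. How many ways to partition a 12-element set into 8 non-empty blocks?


S(n,k) = k*S(n-1,k) + S(n-1,k-1).
S(11,8) = 11880, S(11,7) = 63987
S(12,8) = 8*11880 + 63987 = 95040 + 63987
S(12,8) = 159027


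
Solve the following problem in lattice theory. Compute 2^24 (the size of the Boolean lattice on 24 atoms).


Power set = 2^n.
2^24 = 16777216


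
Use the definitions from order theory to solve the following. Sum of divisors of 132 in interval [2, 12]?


Interval [2,12] in divisors of 132: [2, 4, 6, 12]
Sum = 24


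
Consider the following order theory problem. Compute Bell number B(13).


B(n) = number of set partitions of an n-element set.
B(n) satisfies the recurrence: B(n+1) = sum_k C(n,k)*B(k).
B(13) = 27644437


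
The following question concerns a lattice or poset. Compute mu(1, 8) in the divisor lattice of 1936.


In a divisor lattice, mu(a,b) = mu(b/a) where mu is the classical Mobius function.
b/a = 8/1 = 8
Prime factorization of 8: primes [2]
8 is not squarefree, so mu(8) = 0


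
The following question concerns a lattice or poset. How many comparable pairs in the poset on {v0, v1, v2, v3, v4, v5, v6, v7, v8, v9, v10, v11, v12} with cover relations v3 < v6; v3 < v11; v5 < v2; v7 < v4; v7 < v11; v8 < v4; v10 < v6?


A comparable pair {a,b} has a < b or b < a in the order.
Count unordered pairs where one element is strictly below the other.
Examples: {v2,v5}, {v3,v6}, {v3,v11}, {v4,v7}, ...
Total comparable pairs: 7


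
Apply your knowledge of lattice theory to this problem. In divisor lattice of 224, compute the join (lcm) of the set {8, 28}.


In a divisor lattice, join = lcm (least common multiple).
Compute lcm iteratively: start with first element, then lcm(current, next).
Elements: [8, 28]
lcm(8,28) = 56
Final lcm = 56


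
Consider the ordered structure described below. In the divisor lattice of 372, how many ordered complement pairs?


Complement pair (a,b): a meet b = bottom, a join b = top.
Here: gcd(a,b)=1 and lcm(a,b)=372, i.e. a*b=372 with a,b coprime.
Pairs found: (1,372), (3,124), (4,93), (12,31), ... (4 more)
Total ordered pairs: 8


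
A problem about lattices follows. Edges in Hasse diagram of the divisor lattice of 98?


A cover relation a -< b holds when a < b with no c strictly between.
Cover relations:
  1 -< 2
  1 -< 7
  2 -< 14
  7 -< 14
  7 -< 49
  14 -< 98
  49 -< 98
Total: 7


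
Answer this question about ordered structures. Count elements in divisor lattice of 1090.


Divisors of 1090: [1, 2, 5, 10, 109, 218, 545, 1090]
Count: 8


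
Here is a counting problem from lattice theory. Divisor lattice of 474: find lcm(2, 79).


In a divisor lattice, join = lcm (least common multiple).
gcd(2,79) = 1
lcm(2,79) = 2*79/gcd = 158/1 = 158


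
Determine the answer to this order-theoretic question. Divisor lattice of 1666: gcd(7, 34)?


Meet=gcd.
gcd(7,34)=1


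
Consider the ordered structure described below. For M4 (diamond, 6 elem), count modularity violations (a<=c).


Modular law: if a <= c then a v (b ^ c) = (a v b) ^ c.
Check all triples (a,b,c) with a <= c among 6 elements.
This lattice is modular (diamonds M_m and their chain-products are modular).
Total violating triples: 0


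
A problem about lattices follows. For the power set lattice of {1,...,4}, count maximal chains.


A maximal chain goes from the minimum element to a maximal element via cover relations.
Counting all min-to-max paths in the cover graph.
Total maximal chains: 24


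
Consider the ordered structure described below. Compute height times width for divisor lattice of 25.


Height = length of longest chain minus 1; width = size of largest antichain.
A maximum chain: 1 | 5 | 25  (height 2).
A maximum antichain: {1}  (width 1).
Product = 2 * 1 = 2


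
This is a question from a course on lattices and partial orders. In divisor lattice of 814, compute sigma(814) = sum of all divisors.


sigma(n) = sum of divisors.
Divisors of 814: [1, 2, 11, 22, 37, 74, 407, 814]
Sum = 1368


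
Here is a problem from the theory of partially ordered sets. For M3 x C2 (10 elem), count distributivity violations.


Distributive law: a ^ (b v c) = (a ^ b) v (a ^ c).
Check all 10^3 = 1000 ordered triples (a,b,c).
  e.g. a=(a1,0), b=(a2,0), c=(a3,0): lhs=(a1,0) != rhs=(0,0)
  e.g. a=(a1,0), b=(a2,0), c=(a3,1): lhs=(a1,0) != rhs=(0,0)
Total violating triples: 48


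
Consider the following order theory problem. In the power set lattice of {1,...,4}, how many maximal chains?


A maximal chain goes from the minimum element to a maximal element via cover relations.
Counting all min-to-max paths in the cover graph.
Total maximal chains: 24


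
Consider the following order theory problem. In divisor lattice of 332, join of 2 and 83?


In a divisor lattice, join = lcm (least common multiple).
gcd(2,83) = 1
lcm(2,83) = 2*83/gcd = 166/1 = 166


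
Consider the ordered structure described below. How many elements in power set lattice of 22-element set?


Power set = 2^n.
2^22 = 4194304


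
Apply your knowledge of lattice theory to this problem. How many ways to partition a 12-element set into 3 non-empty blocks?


S(n,k) = k*S(n-1,k) + S(n-1,k-1).
S(11,3) = 28501, S(11,2) = 1023
S(12,3) = 3*28501 + 1023 = 85503 + 1023
S(12,3) = 86526


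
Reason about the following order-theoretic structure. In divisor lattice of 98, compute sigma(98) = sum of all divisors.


sigma(n) = sum of divisors.
Divisors of 98: [1, 2, 7, 14, 49, 98]
Sum = 171


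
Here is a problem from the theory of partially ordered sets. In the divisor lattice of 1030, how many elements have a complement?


An element a is complemented if some b has a meet b = bottom, a join b = top.
a is complemented iff gcd(a, n/a)=1, i.e. a is a unitary divisor of 1030.
Complemented elements: 1, 2, 5, 10, 103, 206, ... (2 more)
Count: 8


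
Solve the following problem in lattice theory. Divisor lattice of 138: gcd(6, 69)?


Meet=gcd.
gcd(6,69)=3


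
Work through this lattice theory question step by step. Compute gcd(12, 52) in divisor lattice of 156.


In a divisor lattice, meet = gcd (greatest common divisor).
By Euclidean algorithm or factoring: gcd(12,52) = 4


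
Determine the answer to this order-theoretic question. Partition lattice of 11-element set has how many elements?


B(n) = number of set partitions of an n-element set.
B(n) satisfies the recurrence: B(n+1) = sum_k C(n,k)*B(k).
B(11) = 678570
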